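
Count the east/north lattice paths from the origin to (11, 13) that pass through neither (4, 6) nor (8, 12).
Number of paths = 1447944

Inclusion–exclusion. Total paths: C(24, 11) = 2496144. Through P₁: C(10, 4)·C(14, 7) = 720720. Through P₂: C(20, 8)·C(4, 3) = 503880. Since P₁ is strictly southwest of P₂, a monotone path through both must visit P₁ then P₂; paths through both = C(10, 4)·C(10, 4)·C(4, 3) = 176400. Avoid both = 2496144 − 720720 − 503880 + 176400 = 1447944.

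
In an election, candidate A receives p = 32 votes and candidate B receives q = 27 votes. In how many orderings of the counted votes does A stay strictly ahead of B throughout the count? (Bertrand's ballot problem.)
Strict-lead orderings = 4101918749601365

Total orderings of the 59 votes with 32 for A: C(59, 32) = 48402641245296107. By the Bertrand ballot formula (Cycle Lemma / reflection principle), the number of orderings in which A is strictly ahead of B throughout is (p − q)/(p + q) · C(p + q, p) = (32 − 27)/(32 + 27) · 48402641245296107 = 4101918749601365.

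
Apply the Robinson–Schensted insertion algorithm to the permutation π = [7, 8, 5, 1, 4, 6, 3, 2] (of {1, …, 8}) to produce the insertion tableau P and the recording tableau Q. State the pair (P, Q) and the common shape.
P = [1, 2, 6] / [3, 8] / [4] / [5] / [7];  Q = [1, 2, 6] / [3, 5] / [4] / [7] / [8];  common shape = (3, 2, 1, 1, 1)

Row-insert the values π_1, π_2, … into P one at a time, bumping the leftmost entry strictly greater than the inserted value down to the next row. The recording tableau Q records, in position (i, j), the step at which that cell was added to P.
  Insert 7 (step 1): P = [7];  Q = [1]
  Insert 8 (step 2): P = [7, 8];  Q = [1, 2]
  Insert 5 (step 3): P = [5, 8] / [7];  Q = [1, 2] / [3]
  Insert 1 (step 4): P = [1, 8] / [5] / [7];  Q = [1, 2] / [3] / [4]
  Insert 4 (step 5): P = [1, 4] / [5, 8] / [7];  Q = [1, 2] / [3, 5] / [4]
  Insert 6 (step 6): P = [1, 4, 6] / [5, 8] / [7];  Q = [1, 2, 6] / [3, 5] / [4]
  Insert 3 (step 7): P = [1, 3, 6] / [4, 8] / [5] / [7];  Q = [1, 2, 6] / [3, 5] / [4] / [7]
  Insert 2 (step 8): P = [1, 2, 6] / [3, 8] / [4] / [5] / [7];  Q = [1, 2, 6] / [3, 5] / [4] / [7] / [8]
Final shape: (3, 2, 1, 1, 1).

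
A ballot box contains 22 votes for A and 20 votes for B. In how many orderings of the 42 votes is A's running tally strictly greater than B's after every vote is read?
Strict-lead orderings = 24466267020

Total orderings of the 42 votes with 22 for A: C(42, 22) = 513791607420. By the Bertrand ballot formula (Cycle Lemma / reflection principle), the number of orderings in which A is strictly ahead of B throughout is (p − q)/(p + q) · C(p + q, p) = (22 − 20)/(22 + 20) · 513791607420 = 24466267020.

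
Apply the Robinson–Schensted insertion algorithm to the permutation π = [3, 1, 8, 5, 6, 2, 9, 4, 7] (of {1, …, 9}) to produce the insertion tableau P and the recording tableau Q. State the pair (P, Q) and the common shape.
P = [1, 2, 4, 7] / [3, 5, 6, 9] / [8];  Q = [1, 3, 5, 7] / [2, 4, 8, 9] / [6];  common shape = (4, 4, 1)

Row-insert the values π_1, π_2, … into P one at a time, bumping the leftmost entry strictly greater than the inserted value down to the next row. The recording tableau Q records, in position (i, j), the step at which that cell was added to P.
  Insert 3 (step 1): P = [3];  Q = [1]
  Insert 1 (step 2): P = [1] / [3];  Q = [1] / [2]
  Insert 8 (step 3): P = [1, 8] / [3];  Q = [1, 3] / [2]
  Insert 5 (step 4): P = [1, 5] / [3, 8];  Q = [1, 3] / [2, 4]
  Insert 6 (step 5): P = [1, 5, 6] / [3, 8];  Q = [1, 3, 5] / [2, 4]
  Insert 2 (step 6): P = [1, 2, 6] / [3, 5] / [8];  Q = [1, 3, 5] / [2, 4] / [6]
  Insert 9 (step 7): P = [1, 2, 6, 9] / [3, 5] / [8];  Q = [1, 3, 5, 7] / [2, 4] / [6]
  Insert 4 (step 8): P = [1, 2, 4, 9] / [3, 5, 6] / [8];  Q = [1, 3, 5, 7] / [2, 4, 8] / [6]
  Insert 7 (step 9): P = [1, 2, 4, 7] / [3, 5, 6, 9] / [8];  Q = [1, 3, 5, 7] / [2, 4, 8, 9] / [6]
Final shape: (4, 4, 1).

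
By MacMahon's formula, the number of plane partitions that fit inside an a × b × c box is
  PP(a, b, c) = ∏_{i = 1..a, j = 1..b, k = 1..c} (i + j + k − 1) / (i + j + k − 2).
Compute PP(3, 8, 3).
PP(3, 8, 3) = 259545

Evaluate the triple product over i = 1..3, j = 1..8, k = 1..3. The factors are (2/1) · (3/2) · (4/3) · (3/2) · (4/3) · (5/4) · (4/3) · (5/4) · … (72 factors total). The numerators and denominators telescope so the product is an integer; carrying out the multiplication exactly gives PP(3, 8, 3) = 259545.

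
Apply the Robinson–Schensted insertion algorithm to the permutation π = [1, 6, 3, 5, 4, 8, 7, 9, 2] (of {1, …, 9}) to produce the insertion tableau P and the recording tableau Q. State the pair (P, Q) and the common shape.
P = [1, 2, 4, 7, 9] / [3, 8] / [5] / [6];  Q = [1, 2, 4, 6, 8] / [3, 7] / [5] / [9];  common shape = (5, 2, 1, 1)

Row-insert the values π_1, π_2, … into P one at a time, bumping the leftmost entry strictly greater than the inserted value down to the next row. The recording tableau Q records, in position (i, j), the step at which that cell was added to P.
  Insert 1 (step 1): P = [1];  Q = [1]
  Insert 6 (step 2): P = [1, 6];  Q = [1, 2]
  Insert 3 (step 3): P = [1, 3] / [6];  Q = [1, 2] / [3]
  Insert 5 (step 4): P = [1, 3, 5] / [6];  Q = [1, 2, 4] / [3]
  Insert 4 (step 5): P = [1, 3, 4] / [5] / [6];  Q = [1, 2, 4] / [3] / [5]
  Insert 8 (step 6): P = [1, 3, 4, 8] / [5] / [6];  Q = [1, 2, 4, 6] / [3] / [5]
  Insert 7 (step 7): P = [1, 3, 4, 7] / [5, 8] / [6];  Q = [1, 2, 4, 6] / [3, 7] / [5]
  Insert 9 (step 8): P = [1, 3, 4, 7, 9] / [5, 8] / [6];  Q = [1, 2, 4, 6, 8] / [3, 7] / [5]
  Insert 2 (step 9): P = [1, 2, 4, 7, 9] / [3, 8] / [5] / [6];  Q = [1, 2, 4, 6, 8] / [3, 7] / [5] / [9]
Final shape: (5, 2, 1, 1).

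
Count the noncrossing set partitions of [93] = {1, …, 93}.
C_93 = 60960876535340415751462563580829648891969728907438000

These noncrossing partitions are counted by the Catalan number C_n = (1/(n + 1)) · C(2n, n). For n = 93: C_93 = (1/94) · C(186, 93) = 5730322394321999080637480976597986995845154517299172000/94 = 60960876535340415751462563580829648891969728907438000.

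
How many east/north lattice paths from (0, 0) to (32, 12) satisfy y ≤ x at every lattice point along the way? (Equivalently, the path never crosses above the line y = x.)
Number of paths = 13421343481

By the reflection principle (André's argument), the number of monotone paths to (32, 12) with n ≤ m that never go above y = x is C(44, 32) − C(44, 33) = 21090682613 − 7669339132 = 13421343481.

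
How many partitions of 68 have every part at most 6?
p(68, parts ≤ 6) = 34085

Use the recurrence p(n, m) = p(n, m−1) + p(n−m, m): either the largest part is < m (count p(n, m−1)) or the largest part is exactly m (remove one copy of m, count p(n−m, m)). With p(0, ·) = 1 this gives p(68, parts ≤ 6) = 34085. (By conjugating Young diagrams, this also counts partitions of 68 into at most 6 parts.)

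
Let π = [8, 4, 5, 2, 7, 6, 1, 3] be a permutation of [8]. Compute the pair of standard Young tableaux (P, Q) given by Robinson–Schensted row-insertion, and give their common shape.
P = [1, 3, 6] / [2, 5] / [4, 7] / [8];  Q = [1, 3, 5] / [2, 6] / [4, 8] / [7];  common shape = (3, 2, 2, 1)

Row-insert the values π_1, π_2, … into P one at a time, bumping the leftmost entry strictly greater than the inserted value down to the next row. The recording tableau Q records, in position (i, j), the step at which that cell was added to P.
  Insert 8 (step 1): P = [8];  Q = [1]
  Insert 4 (step 2): P = [4] / [8];  Q = [1] / [2]
  Insert 5 (step 3): P = [4, 5] / [8];  Q = [1, 3] / [2]
  Insert 2 (step 4): P = [2, 5] / [4] / [8];  Q = [1, 3] / [2] / [4]
  Insert 7 (step 5): P = [2, 5, 7] / [4] / [8];  Q = [1, 3, 5] / [2] / [4]
  Insert 6 (step 6): P = [2, 5, 6] / [4, 7] / [8];  Q = [1, 3, 5] / [2, 6] / [4]
  Insert 1 (step 7): P = [1, 5, 6] / [2, 7] / [4] / [8];  Q = [1, 3, 5] / [2, 6] / [4] / [7]
  Insert 3 (step 8): P = [1, 3, 6] / [2, 5] / [4, 7] / [8];  Q = [1, 3, 5] / [2, 6] / [4, 8] / [7]
Final shape: (3, 2, 2, 1).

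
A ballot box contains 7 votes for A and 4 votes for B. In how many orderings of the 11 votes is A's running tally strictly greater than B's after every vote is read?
Strict-lead orderings = 90

Total orderings of the 11 votes with 7 for A: C(11, 7) = 330. By the Bertrand ballot formula (Cycle Lemma / reflection principle), the number of orderings in which A is strictly ahead of B throughout is (p − q)/(p + q) · C(p + q, p) = (7 − 4)/(7 + 4) · 330 = 90.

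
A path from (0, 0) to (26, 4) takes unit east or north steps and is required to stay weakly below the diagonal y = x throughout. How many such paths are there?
Number of paths = 23345

By the reflection principle (André's argument), the number of monotone paths to (26, 4) with n ≤ m that never go above y = x is C(30, 26) − C(30, 27) = 27405 − 4060 = 23345.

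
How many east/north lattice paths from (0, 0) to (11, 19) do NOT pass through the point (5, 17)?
Number of paths = 53889948

Total paths from (0, 0) to (11, 19): C(30, 11) = 54627300. Paths through (5, 17): (paths (0, 0) → (5, 17)) × (paths (5, 17) → (11, 19)) = C(22, 5) · C(8, 6) = 26334 · 28 = 737352. Avoidance count = 54627300 − 737352 = 53889948.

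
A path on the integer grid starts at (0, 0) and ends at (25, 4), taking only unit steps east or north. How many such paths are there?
Number of paths = 23751

A monotone lattice path from (0, 0) to (25, 4) consists of 25 east steps and 4 north steps in some order, so it is determined by which 25 of the 29 steps are east. The count is C(29, 25) = 23751.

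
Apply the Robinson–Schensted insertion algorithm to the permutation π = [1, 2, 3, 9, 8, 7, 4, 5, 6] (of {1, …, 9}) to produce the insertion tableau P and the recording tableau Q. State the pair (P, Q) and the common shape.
P = [1, 2, 3, 4, 5, 6] / [7] / [8] / [9];  Q = [1, 2, 3, 4, 8, 9] / [5] / [6] / [7];  common shape = (6, 1, 1, 1)

Row-insert the values π_1, π_2, … into P one at a time, bumping the leftmost entry strictly greater than the inserted value down to the next row. The recording tableau Q records, in position (i, j), the step at which that cell was added to P.
  Insert 1 (step 1): P = [1];  Q = [1]
  Insert 2 (step 2): P = [1, 2];  Q = [1, 2]
  Insert 3 (step 3): P = [1, 2, 3];  Q = [1, 2, 3]
  Insert 9 (step 4): P = [1, 2, 3, 9];  Q = [1, 2, 3, 4]
  Insert 8 (step 5): P = [1, 2, 3, 8] / [9];  Q = [1, 2, 3, 4] / [5]
  Insert 7 (step 6): P = [1, 2, 3, 7] / [8] / [9];  Q = [1, 2, 3, 4] / [5] / [6]
  Insert 4 (step 7): P = [1, 2, 3, 4] / [7] / [8] / [9];  Q = [1, 2, 3, 4] / [5] / [6] / [7]
  Insert 5 (step 8): P = [1, 2, 3, 4, 5] / [7] / [8] / [9];  Q = [1, 2, 3, 4, 8] / [5] / [6] / [7]
  Insert 6 (step 9): P = [1, 2, 3, 4, 5, 6] / [7] / [8] / [9];  Q = [1, 2, 3, 4, 8, 9] / [5] / [6] / [7]
Final shape: (6, 1, 1, 1).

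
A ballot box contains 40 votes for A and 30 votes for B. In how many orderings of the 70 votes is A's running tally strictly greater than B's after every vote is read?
Strict-lead orderings = 7906820008306215304

Total orderings of the 70 votes with 40 for A: C(70, 40) = 55347740058143507128. By the Bertrand ballot formula (Cycle Lemma / reflection principle), the number of orderings in which A is strictly ahead of B throughout is (p − q)/(p + q) · C(p + q, p) = (40 − 30)/(40 + 30) · 55347740058143507128 = 7906820008306215304.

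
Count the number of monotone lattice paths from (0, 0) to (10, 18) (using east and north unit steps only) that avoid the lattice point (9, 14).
Number of paths = 9037160

Total paths from (0, 0) to (10, 18): C(28, 10) = 13123110. Paths through (9, 14): (paths (0, 0) → (9, 14)) × (paths (9, 14) → (10, 18)) = C(23, 9) · C(5, 1) = 817190 · 5 = 4085950. Avoidance count = 13123110 − 4085950 = 9037160.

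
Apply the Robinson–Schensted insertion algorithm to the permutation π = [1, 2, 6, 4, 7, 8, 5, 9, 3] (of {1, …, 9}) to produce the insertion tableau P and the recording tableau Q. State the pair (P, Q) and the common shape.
P = [1, 2, 3, 5, 8, 9] / [4, 7] / [6];  Q = [1, 2, 3, 5, 6, 8] / [4, 7] / [9];  common shape = (6, 2, 1)

Row-insert the values π_1, π_2, … into P one at a time, bumping the leftmost entry strictly greater than the inserted value down to the next row. The recording tableau Q records, in position (i, j), the step at which that cell was added to P.
  Insert 1 (step 1): P = [1];  Q = [1]
  Insert 2 (step 2): P = [1, 2];  Q = [1, 2]
  Insert 6 (step 3): P = [1, 2, 6];  Q = [1, 2, 3]
  Insert 4 (step 4): P = [1, 2, 4] / [6];  Q = [1, 2, 3] / [4]
  Insert 7 (step 5): P = [1, 2, 4, 7] / [6];  Q = [1, 2, 3, 5] / [4]
  Insert 8 (step 6): P = [1, 2, 4, 7, 8] / [6];  Q = [1, 2, 3, 5, 6] / [4]
  Insert 5 (step 7): P = [1, 2, 4, 5, 8] / [6, 7];  Q = [1, 2, 3, 5, 6] / [4, 7]
  Insert 9 (step 8): P = [1, 2, 4, 5, 8, 9] / [6, 7];  Q = [1, 2, 3, 5, 6, 8] / [4, 7]
  Insert 3 (step 9): P = [1, 2, 3, 5, 8, 9] / [4, 7] / [6];  Q = [1, 2, 3, 5, 6, 8] / [4, 7] / [9]
Final shape: (6, 2, 1).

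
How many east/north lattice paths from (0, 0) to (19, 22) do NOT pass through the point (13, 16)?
Number of paths = 181956412740

Total paths from (0, 0) to (19, 22): C(41, 19) = 244662670200. Paths through (13, 16): (paths (0, 0) → (13, 16)) × (paths (13, 16) → (19, 22)) = C(29, 13) · C(12, 6) = 67863915 · 924 = 62706257460. Avoidance count = 244662670200 − 62706257460 = 181956412740.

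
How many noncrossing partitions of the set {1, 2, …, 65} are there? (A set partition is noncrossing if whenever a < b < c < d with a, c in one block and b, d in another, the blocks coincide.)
C_65 = 1440418573150919668872489894243865350

These noncrossing partitions are counted by the Catalan number C_n = (1/(n + 1)) · C(2n, n). For n = 65: C_65 = (1/66) · C(130, 65) = 95067625827960698145584333020095113100/66 = 1440418573150919668872489894243865350.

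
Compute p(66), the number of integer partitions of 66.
p(66) = 2323520

Compute p(n) via the recurrence p(n, m) = p(n, m−1) + p(n−m, m), where p(n, m) counts partitions of n with all parts ≤ m and p(n) = p(n, n). The base cases are p(0, m) = 1 and p(n, 0) = 0 for n > 0. Filling the table yields p(66) = 2323520. (Euler's pentagonal recurrence is an alternative.)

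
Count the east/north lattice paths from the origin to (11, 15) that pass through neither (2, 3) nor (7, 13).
Number of paths = 4074510

Inclusion–exclusion. Total paths: C(26, 11) = 7726160. Through P₁: C(5, 2)·C(21, 9) = 2939300. Through P₂: C(20, 7)·C(6, 4) = 1162800. Since P₁ is strictly southwest of P₂, a monotone path through both must visit P₁ then P₂; paths through both = C(5, 2)·C(15, 5)·C(6, 4) = 450450. Avoid both = 7726160 − 2939300 − 1162800 + 450450 = 4074510.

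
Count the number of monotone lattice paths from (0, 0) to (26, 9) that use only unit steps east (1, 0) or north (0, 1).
Number of paths = 70607460

A monotone lattice path from (0, 0) to (26, 9) consists of 26 east steps and 9 north steps in some order, so it is determined by which 26 of the 35 steps are east. The count is C(35, 26) = 70607460.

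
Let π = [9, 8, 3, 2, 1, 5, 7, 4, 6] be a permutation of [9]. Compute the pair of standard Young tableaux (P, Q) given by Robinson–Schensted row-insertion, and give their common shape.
P = [1, 4, 6] / [2, 5, 7] / [3] / [8] / [9];  Q = [1, 6, 7] / [2, 8, 9] / [3] / [4] / [5];  common shape = (3, 3, 1, 1, 1)

Row-insert the values π_1, π_2, … into P one at a time, bumping the leftmost entry strictly greater than the inserted value down to the next row. The recording tableau Q records, in position (i, j), the step at which that cell was added to P.
  Insert 9 (step 1): P = [9];  Q = [1]
  Insert 8 (step 2): P = [8] / [9];  Q = [1] / [2]
  Insert 3 (step 3): P = [3] / [8] / [9];  Q = [1] / [2] / [3]
  Insert 2 (step 4): P = [2] / [3] / [8] / [9];  Q = [1] / [2] / [3] / [4]
  Insert 1 (step 5): P = [1] / [2] / [3] / [8] / [9];  Q = [1] / [2] / [3] / [4] / [5]
  Insert 5 (step 6): P = [1, 5] / [2] / [3] / [8] / [9];  Q = [1, 6] / [2] / [3] / [4] / [5]
  Insert 7 (step 7): P = [1, 5, 7] / [2] / [3] / [8] / [9];  Q = [1, 6, 7] / [2] / [3] / [4] / [5]
  Insert 4 (step 8): P = [1, 4, 7] / [2, 5] / [3] / [8] / [9];  Q = [1, 6, 7] / [2, 8] / [3] / [4] / [5]
  Insert 6 (step 9): P = [1, 4, 6] / [2, 5, 7] / [3] / [8] / [9];  Q = [1, 6, 7] / [2, 8, 9] / [3] / [4] / [5]
Final shape: (3, 3, 1, 1, 1).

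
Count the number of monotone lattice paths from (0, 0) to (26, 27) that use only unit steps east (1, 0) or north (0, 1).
Number of paths = 973469712824056

A monotone lattice path from (0, 0) to (26, 27) consists of 26 east steps and 27 north steps in some order, so it is determined by which 26 of the 53 steps are east. The count is C(53, 26) = 973469712824056.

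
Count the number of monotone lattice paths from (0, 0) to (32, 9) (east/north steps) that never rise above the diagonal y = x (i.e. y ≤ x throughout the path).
Number of paths = 254795320

By the reflection principle (André's argument), the number of monotone paths to (32, 9) with n ≤ m that never go above y = x is C(41, 32) − C(41, 33) = 350343565 − 95548245 = 254795320.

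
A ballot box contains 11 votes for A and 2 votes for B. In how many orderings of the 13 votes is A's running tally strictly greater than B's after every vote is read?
Strict-lead orderings = 54

Total orderings of the 13 votes with 11 for A: C(13, 11) = 78. By the Bertrand ballot formula (Cycle Lemma / reflection principle), the number of orderings in which A is strictly ahead of B throughout is (p − q)/(p + q) · C(p + q, p) = (11 − 2)/(11 + 2) · 78 = 54.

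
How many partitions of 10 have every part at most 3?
p(10, parts ≤ 3) = 14

Partitions of 10 with all parts ≤ 3: 3+3+3+1, 3+3+2+2, 3+3+2+1+1, 3+3+1+1+1+1, 3+2+2+2+1, 3+2+2+1+1+1, 3+2+1+1+1+1+1, 3+1+1+1+1+1+1+1, 2+2+2+2+2, 2+2+2+2+1+1, 2+2+2+1+1+1+1, 2+2+1+1+1+1+1+1, 2+1+1+1+1+1+1+1+1, 1+1+1+1+1+1+1+1+1+1. Count = 14.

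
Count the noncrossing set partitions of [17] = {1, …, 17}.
C_17 = 129644790

These noncrossing partitions are counted by the Catalan number C_n = (1/(n + 1)) · C(2n, n). For n = 17: C_17 = (1/18) · C(34, 17) = 2333606220/18 = 129644790.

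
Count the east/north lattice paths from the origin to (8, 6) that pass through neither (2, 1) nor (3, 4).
Number of paths = 1134

Inclusion–exclusion. Total paths: C(14, 8) = 3003. Through P₁: C(3, 2)·C(11, 6) = 1386. Through P₂: C(7, 3)·C(7, 5) = 735. Since P₁ is strictly southwest of P₂, a monotone path through both must visit P₁ then P₂; paths through both = C(3, 2)·C(4, 1)·C(7, 5) = 252. Avoid both = 3003 − 1386 − 735 + 252 = 1134.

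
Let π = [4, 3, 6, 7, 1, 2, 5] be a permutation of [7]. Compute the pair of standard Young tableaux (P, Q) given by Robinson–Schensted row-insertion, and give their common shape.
P = [1, 2, 5] / [3, 6, 7] / [4];  Q = [1, 3, 4] / [2, 6, 7] / [5];  common shape = (3, 3, 1)

Row-insert the values π_1, π_2, … into P one at a time, bumping the leftmost entry strictly greater than the inserted value down to the next row. The recording tableau Q records, in position (i, j), the step at which that cell was added to P.
  Insert 4 (step 1): P = [4];  Q = [1]
  Insert 3 (step 2): P = [3] / [4];  Q = [1] / [2]
  Insert 6 (step 3): P = [3, 6] / [4];  Q = [1, 3] / [2]
  Insert 7 (step 4): P = [3, 6, 7] / [4];  Q = [1, 3, 4] / [2]
  Insert 1 (step 5): P = [1, 6, 7] / [3] / [4];  Q = [1, 3, 4] / [2] / [5]
  Insert 2 (step 6): P = [1, 2, 7] / [3, 6] / [4];  Q = [1, 3, 4] / [2, 6] / [5]
  Insert 5 (step 7): P = [1, 2, 5] / [3, 6, 7] / [4];  Q = [1, 3, 4] / [2, 6, 7] / [5]
Final shape: (3, 3, 1).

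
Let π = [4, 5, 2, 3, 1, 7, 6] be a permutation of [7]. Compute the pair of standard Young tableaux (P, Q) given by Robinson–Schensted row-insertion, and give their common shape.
P = [1, 3, 6] / [2, 5, 7] / [4];  Q = [1, 2, 6] / [3, 4, 7] / [5];  common shape = (3, 3, 1)

Row-insert the values π_1, π_2, … into P one at a time, bumping the leftmost entry strictly greater than the inserted value down to the next row. The recording tableau Q records, in position (i, j), the step at which that cell was added to P.
  Insert 4 (step 1): P = [4];  Q = [1]
  Insert 5 (step 2): P = [4, 5];  Q = [1, 2]
  Insert 2 (step 3): P = [2, 5] / [4];  Q = [1, 2] / [3]
  Insert 3 (step 4): P = [2, 3] / [4, 5];  Q = [1, 2] / [3, 4]
  Insert 1 (step 5): P = [1, 3] / [2, 5] / [4];  Q = [1, 2] / [3, 4] / [5]
  Insert 7 (step 6): P = [1, 3, 7] / [2, 5] / [4];  Q = [1, 2, 6] / [3, 4] / [5]
  Insert 6 (step 7): P = [1, 3, 6] / [2, 5, 7] / [4];  Q = [1, 2, 6] / [3, 4, 7] / [5]
Final shape: (3, 3, 1).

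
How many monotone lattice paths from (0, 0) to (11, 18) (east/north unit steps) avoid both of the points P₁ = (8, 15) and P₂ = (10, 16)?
Number of paths = 13268631

Inclusion–exclusion. Total paths: C(29, 11) = 34597290. Through P₁: C(23, 8)·C(6, 3) = 9806280. Through P₂: C(26, 10)·C(3, 1) = 15935205. Since P₁ is strictly southwest of P₂, a monotone path through both must visit P₁ then P₂; paths through both = C(23, 8)·C(3, 2)·C(3, 1) = 4412826. Avoid both = 34597290 − 9806280 − 15935205 + 4412826 = 13268631.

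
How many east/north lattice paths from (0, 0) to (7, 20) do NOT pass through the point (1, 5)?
Number of paths = 562446

Total paths from (0, 0) to (7, 20): C(27, 7) = 888030. Paths through (1, 5): (paths (0, 0) → (1, 5)) × (paths (1, 5) → (7, 20)) = C(6, 1) · C(21, 6) = 6 · 54264 = 325584. Avoidance count = 888030 − 325584 = 562446.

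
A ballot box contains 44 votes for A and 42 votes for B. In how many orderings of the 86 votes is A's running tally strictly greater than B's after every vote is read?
Strict-lead orderings = 150853479205085351660700

Total orderings of the 86 votes with 44 for A: C(86, 44) = 6486699605818670121410100. By the Bertrand ballot formula (Cycle Lemma / reflection principle), the number of orderings in which A is strictly ahead of B throughout is (p − q)/(p + q) · C(p + q, p) = (44 − 42)/(44 + 42) · 6486699605818670121410100 = 150853479205085351660700.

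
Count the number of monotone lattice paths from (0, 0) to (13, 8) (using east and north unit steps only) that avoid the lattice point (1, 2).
Number of paths = 147798

Total paths from (0, 0) to (13, 8): C(21, 13) = 203490. Paths through (1, 2): (paths (0, 0) → (1, 2)) × (paths (1, 2) → (13, 8)) = C(3, 1) · C(18, 12) = 3 · 18564 = 55692. Avoidance count = 203490 − 55692 = 147798.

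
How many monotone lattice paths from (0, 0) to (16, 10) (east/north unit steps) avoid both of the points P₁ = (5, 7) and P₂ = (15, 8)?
Number of paths = 3578641

Inclusion–exclusion. Total paths: C(26, 16) = 5311735. Through P₁: C(12, 5)·C(14, 11) = 288288. Through P₂: C(23, 15)·C(3, 1) = 1470942. Since P₁ is strictly southwest of P₂, a monotone path through both must visit P₁ then P₂; paths through both = C(12, 5)·C(11, 10)·C(3, 1) = 26136. Avoid both = 5311735 − 288288 − 1470942 + 26136 = 3578641.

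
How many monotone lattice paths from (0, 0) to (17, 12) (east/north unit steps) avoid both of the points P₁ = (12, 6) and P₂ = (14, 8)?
Number of paths = 36025857

Inclusion–exclusion. Total paths: C(29, 17) = 51895935. Through P₁: C(18, 12)·C(11, 5) = 8576568. Through P₂: C(22, 14)·C(7, 3) = 11191950. Since P₁ is strictly southwest of P₂, a monotone path through both must visit P₁ then P₂; paths through both = C(18, 12)·C(4, 2)·C(7, 3) = 3898440. Avoid both = 51895935 − 8576568 − 11191950 + 3898440 = 36025857.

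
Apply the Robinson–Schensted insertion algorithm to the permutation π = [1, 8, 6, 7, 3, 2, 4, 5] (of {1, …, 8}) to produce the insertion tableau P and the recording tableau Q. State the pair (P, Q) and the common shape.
P = [1, 2, 4, 5] / [3, 7] / [6] / [8];  Q = [1, 2, 4, 8] / [3, 7] / [5] / [6];  common shape = (4, 2, 1, 1)

Row-insert the values π_1, π_2, … into P one at a time, bumping the leftmost entry strictly greater than the inserted value down to the next row. The recording tableau Q records, in position (i, j), the step at which that cell was added to P.
  Insert 1 (step 1): P = [1];  Q = [1]
  Insert 8 (step 2): P = [1, 8];  Q = [1, 2]
  Insert 6 (step 3): P = [1, 6] / [8];  Q = [1, 2] / [3]
  Insert 7 (step 4): P = [1, 6, 7] / [8];  Q = [1, 2, 4] / [3]
  Insert 3 (step 5): P = [1, 3, 7] / [6] / [8];  Q = [1, 2, 4] / [3] / [5]
  Insert 2 (step 6): P = [1, 2, 7] / [3] / [6] / [8];  Q = [1, 2, 4] / [3] / [5] / [6]
  Insert 4 (step 7): P = [1, 2, 4] / [3, 7] / [6] / [8];  Q = [1, 2, 4] / [3, 7] / [5] / [6]
  Insert 5 (step 8): P = [1, 2, 4, 5] / [3, 7] / [6] / [8];  Q = [1, 2, 4, 8] / [3, 7] / [5] / [6]
Final shape: (4, 2, 1, 1).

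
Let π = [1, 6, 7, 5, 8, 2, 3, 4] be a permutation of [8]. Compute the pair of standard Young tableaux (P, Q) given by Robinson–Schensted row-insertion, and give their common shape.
P = [1, 2, 3, 4] / [5, 7, 8] / [6];  Q = [1, 2, 3, 5] / [4, 7, 8] / [6];  common shape = (4, 3, 1)

Row-insert the values π_1, π_2, … into P one at a time, bumping the leftmost entry strictly greater than the inserted value down to the next row. The recording tableau Q records, in position (i, j), the step at which that cell was added to P.
  Insert 1 (step 1): P = [1];  Q = [1]
  Insert 6 (step 2): P = [1, 6];  Q = [1, 2]
  Insert 7 (step 3): P = [1, 6, 7];  Q = [1, 2, 3]
  Insert 5 (step 4): P = [1, 5, 7] / [6];  Q = [1, 2, 3] / [4]
  Insert 8 (step 5): P = [1, 5, 7, 8] / [6];  Q = [1, 2, 3, 5] / [4]
  Insert 2 (step 6): P = [1, 2, 7, 8] / [5] / [6];  Q = [1, 2, 3, 5] / [4] / [6]
  Insert 3 (step 7): P = [1, 2, 3, 8] / [5, 7] / [6];  Q = [1, 2, 3, 5] / [4, 7] / [6]
  Insert 4 (step 8): P = [1, 2, 3, 4] / [5, 7, 8] / [6];  Q = [1, 2, 3, 5] / [4, 7, 8] / [6]
Final shape: (4, 3, 1).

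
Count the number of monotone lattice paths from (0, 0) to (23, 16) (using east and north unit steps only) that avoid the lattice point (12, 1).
Number of paths = 37610820910

Total paths from (0, 0) to (23, 16): C(39, 23) = 37711260990. Paths through (12, 1): (paths (0, 0) → (12, 1)) × (paths (12, 1) → (23, 16)) = C(13, 12) · C(26, 11) = 13 · 7726160 = 100440080. Avoidance count = 37711260990 − 100440080 = 37610820910.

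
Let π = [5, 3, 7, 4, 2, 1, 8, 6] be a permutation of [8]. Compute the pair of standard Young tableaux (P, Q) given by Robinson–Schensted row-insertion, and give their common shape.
P = [1, 4, 6] / [2, 7, 8] / [3] / [5];  Q = [1, 3, 7] / [2, 4, 8] / [5] / [6];  common shape = (3, 3, 1, 1)

Row-insert the values π_1, π_2, … into P one at a time, bumping the leftmost entry strictly greater than the inserted value down to the next row. The recording tableau Q records, in position (i, j), the step at which that cell was added to P.
  Insert 5 (step 1): P = [5];  Q = [1]
  Insert 3 (step 2): P = [3] / [5];  Q = [1] / [2]
  Insert 7 (step 3): P = [3, 7] / [5];  Q = [1, 3] / [2]
  Insert 4 (step 4): P = [3, 4] / [5, 7];  Q = [1, 3] / [2, 4]
  Insert 2 (step 5): P = [2, 4] / [3, 7] / [5];  Q = [1, 3] / [2, 4] / [5]
  Insert 1 (step 6): P = [1, 4] / [2, 7] / [3] / [5];  Q = [1, 3] / [2, 4] / [5] / [6]
  Insert 8 (step 7): P = [1, 4, 8] / [2, 7] / [3] / [5];  Q = [1, 3, 7] / [2, 4] / [5] / [6]
  Insert 6 (step 8): P = [1, 4, 6] / [2, 7, 8] / [3] / [5];  Q = [1, 3, 7] / [2, 4, 8] / [5] / [6]
Final shape: (3, 3, 1, 1).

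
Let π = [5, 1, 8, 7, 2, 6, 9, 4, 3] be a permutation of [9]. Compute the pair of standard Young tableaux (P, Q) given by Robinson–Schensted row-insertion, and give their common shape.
P = [1, 2, 3, 9] / [4, 6] / [5] / [7] / [8];  Q = [1, 3, 6, 7] / [2, 4] / [5] / [8] / [9];  common shape = (4, 2, 1, 1, 1)

Row-insert the values π_1, π_2, … into P one at a time, bumping the leftmost entry strictly greater than the inserted value down to the next row. The recording tableau Q records, in position (i, j), the step at which that cell was added to P.
  Insert 5 (step 1): P = [5];  Q = [1]
  Insert 1 (step 2): P = [1] / [5];  Q = [1] / [2]
  Insert 8 (step 3): P = [1, 8] / [5];  Q = [1, 3] / [2]
  Insert 7 (step 4): P = [1, 7] / [5, 8];  Q = [1, 3] / [2, 4]
  Insert 2 (step 5): P = [1, 2] / [5, 7] / [8];  Q = [1, 3] / [2, 4] / [5]
  Insert 6 (step 6): P = [1, 2, 6] / [5, 7] / [8];  Q = [1, 3, 6] / [2, 4] / [5]
  Insert 9 (step 7): P = [1, 2, 6, 9] / [5, 7] / [8];  Q = [1, 3, 6, 7] / [2, 4] / [5]
  Insert 4 (step 8): P = [1, 2, 4, 9] / [5, 6] / [7] / [8];  Q = [1, 3, 6, 7] / [2, 4] / [5] / [8]
  Insert 3 (step 9): P = [1, 2, 3, 9] / [4, 6] / [5] / [7] / [8];  Q = [1, 3, 6, 7] / [2, 4] / [5] / [8] / [9]
Final shape: (4, 2, 1, 1, 1).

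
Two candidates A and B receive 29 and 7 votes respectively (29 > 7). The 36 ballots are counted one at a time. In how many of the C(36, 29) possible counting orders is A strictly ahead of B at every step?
Strict-lead orderings = 5101360

Total orderings of the 36 votes with 29 for A: C(36, 29) = 8347680. By the Bertrand ballot formula (Cycle Lemma / reflection principle), the number of orderings in which A is strictly ahead of B throughout is (p − q)/(p + q) · C(p + q, p) = (29 − 7)/(29 + 7) · 8347680 = 5101360.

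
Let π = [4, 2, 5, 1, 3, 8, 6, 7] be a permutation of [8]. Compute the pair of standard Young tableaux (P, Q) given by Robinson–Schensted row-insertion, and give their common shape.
P = [1, 3, 6, 7] / [2, 5, 8] / [4];  Q = [1, 3, 6, 8] / [2, 5, 7] / [4];  common shape = (4, 3, 1)

Row-insert the values π_1, π_2, … into P one at a time, bumping the leftmost entry strictly greater than the inserted value down to the next row. The recording tableau Q records, in position (i, j), the step at which that cell was added to P.
  Insert 4 (step 1): P = [4];  Q = [1]
  Insert 2 (step 2): P = [2] / [4];  Q = [1] / [2]
  Insert 5 (step 3): P = [2, 5] / [4];  Q = [1, 3] / [2]
  Insert 1 (step 4): P = [1, 5] / [2] / [4];  Q = [1, 3] / [2] / [4]
  Insert 3 (step 5): P = [1, 3] / [2, 5] / [4];  Q = [1, 3] / [2, 5] / [4]
  Insert 8 (step 6): P = [1, 3, 8] / [2, 5] / [4];  Q = [1, 3, 6] / [2, 5] / [4]
  Insert 6 (step 7): P = [1, 3, 6] / [2, 5, 8] / [4];  Q = [1, 3, 6] / [2, 5, 7] / [4]
  Insert 7 (step 8): P = [1, 3, 6, 7] / [2, 5, 8] / [4];  Q = [1, 3, 6, 8] / [2, 5, 7] / [4]
Final shape: (4, 3, 1).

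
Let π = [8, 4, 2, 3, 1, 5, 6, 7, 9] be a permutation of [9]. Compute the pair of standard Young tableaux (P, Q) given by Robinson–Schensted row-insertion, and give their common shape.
P = [1, 3, 5, 6, 7, 9] / [2] / [4] / [8];  Q = [1, 4, 6, 7, 8, 9] / [2] / [3] / [5];  common shape = (6, 1, 1, 1)

Row-insert the values π_1, π_2, … into P one at a time, bumping the leftmost entry strictly greater than the inserted value down to the next row. The recording tableau Q records, in position (i, j), the step at which that cell was added to P.
  Insert 8 (step 1): P = [8];  Q = [1]
  Insert 4 (step 2): P = [4] / [8];  Q = [1] / [2]
  Insert 2 (step 3): P = [2] / [4] / [8];  Q = [1] / [2] / [3]
  Insert 3 (step 4): P = [2, 3] / [4] / [8];  Q = [1, 4] / [2] / [3]
  Insert 1 (step 5): P = [1, 3] / [2] / [4] / [8];  Q = [1, 4] / [2] / [3] / [5]
  Insert 5 (step 6): P = [1, 3, 5] / [2] / [4] / [8];  Q = [1, 4, 6] / [2] / [3] / [5]
  Insert 6 (step 7): P = [1, 3, 5, 6] / [2] / [4] / [8];  Q = [1, 4, 6, 7] / [2] / [3] / [5]
  Insert 7 (step 8): P = [1, 3, 5, 6, 7] / [2] / [4] / [8];  Q = [1, 4, 6, 7, 8] / [2] / [3] / [5]
  Insert 9 (step 9): P = [1, 3, 5, 6, 7, 9] / [2] / [4] / [8];  Q = [1, 4, 6, 7, 8, 9] / [2] / [3] / [5]
Final shape: (6, 1, 1, 1).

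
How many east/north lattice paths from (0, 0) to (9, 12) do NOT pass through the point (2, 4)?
Number of paths = 197405

Total paths from (0, 0) to (9, 12): C(21, 9) = 293930. Paths through (2, 4): (paths (0, 0) → (2, 4)) × (paths (2, 4) → (9, 12)) = C(6, 2) · C(15, 7) = 15 · 6435 = 96525. Avoidance count = 293930 − 96525 = 197405.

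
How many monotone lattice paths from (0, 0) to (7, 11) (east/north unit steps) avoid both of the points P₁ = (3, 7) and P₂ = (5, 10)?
Number of paths = 18015

Inclusion–exclusion. Total paths: C(18, 7) = 31824. Through P₁: C(10, 3)·C(8, 4) = 8400. Through P₂: C(15, 5)·C(3, 2) = 9009. Since P₁ is strictly southwest of P₂, a monotone path through both must visit P₁ then P₂; paths through both = C(10, 3)·C(5, 2)·C(3, 2) = 3600. Avoid both = 31824 − 8400 − 9009 + 3600 = 18015.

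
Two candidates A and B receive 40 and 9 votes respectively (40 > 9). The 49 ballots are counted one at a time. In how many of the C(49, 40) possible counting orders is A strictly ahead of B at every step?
Strict-lead orderings = 1299757646

Total orderings of the 49 votes with 40 for A: C(49, 40) = 2054455634. By the Bertrand ballot formula (Cycle Lemma / reflection principle), the number of orderings in which A is strictly ahead of B throughout is (p − q)/(p + q) · C(p + q, p) = (40 − 9)/(40 + 9) · 2054455634 = 1299757646.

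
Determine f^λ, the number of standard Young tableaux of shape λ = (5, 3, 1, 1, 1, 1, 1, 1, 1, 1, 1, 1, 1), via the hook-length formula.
# SYT of shape (5, 3, 1, 1, 1, 1, 1, 1, 1, 1, 1, 1, 1) = 160056

Hook-length formula: f^λ = n! / Π hook(c), product over all cells c of the Young diagram. For λ = (5, 3, 1, 1, 1, 1, 1, 1, 1, 1, 1, 1, 1), n = 19 boxes. Hook lengths by row (left-to-right, top-to-bottom): [17, 5, 4, 2, 1]; [14, 2, 1]; [11]; [10]; [9]; [8]; [7]; [6]; [5]; [4]; [3]; [2]; [1]. Product of hooks = 760015872000. So f^λ = 19! / 760015872000 = 121645100408832000 / 760015872000 = 160056.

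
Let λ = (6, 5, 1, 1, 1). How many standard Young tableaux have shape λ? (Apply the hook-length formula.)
# SYT of shape (6, 5, 1, 1, 1) = 21021

Hook-length formula: f^λ = n! / Π hook(c), product over all cells c of the Young diagram. For λ = (6, 5, 1, 1, 1), n = 14 boxes. Hook lengths by row (left-to-right, top-to-bottom): [10, 6, 5, 4, 3, 1]; [8, 4, 3, 2, 1]; [3]; [2]; [1]. Product of hooks = 4147200. So f^λ = 14! / 4147200 = 87178291200 / 4147200 = 21021.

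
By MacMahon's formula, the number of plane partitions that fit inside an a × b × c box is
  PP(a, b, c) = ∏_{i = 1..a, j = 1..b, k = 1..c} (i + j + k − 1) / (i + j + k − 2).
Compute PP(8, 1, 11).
PP(8, 1, 11) = 75582

Evaluate the triple product over i = 1..8, j = 1..1, k = 1..11. The factors are (2/1) · (3/2) · (4/3) · (5/4) · (6/5) · (7/6) · (8/7) · (9/8) · … (88 factors total). The numerators and denominators telescope so the product is an integer; carrying out the multiplication exactly gives PP(8, 1, 11) = 75582.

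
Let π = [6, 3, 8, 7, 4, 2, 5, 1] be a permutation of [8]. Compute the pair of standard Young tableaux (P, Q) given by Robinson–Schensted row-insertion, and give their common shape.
P = [1, 4, 5] / [2, 7] / [3] / [6] / [8];  Q = [1, 3, 7] / [2, 4] / [5] / [6] / [8];  common shape = (3, 2, 1, 1, 1)

Row-insert the values π_1, π_2, … into P one at a time, bumping the leftmost entry strictly greater than the inserted value down to the next row. The recording tableau Q records, in position (i, j), the step at which that cell was added to P.
  Insert 6 (step 1): P = [6];  Q = [1]
  Insert 3 (step 2): P = [3] / [6];  Q = [1] / [2]
  Insert 8 (step 3): P = [3, 8] / [6];  Q = [1, 3] / [2]
  Insert 7 (step 4): P = [3, 7] / [6, 8];  Q = [1, 3] / [2, 4]
  Insert 4 (step 5): P = [3, 4] / [6, 7] / [8];  Q = [1, 3] / [2, 4] / [5]
  Insert 2 (step 6): P = [2, 4] / [3, 7] / [6] / [8];  Q = [1, 3] / [2, 4] / [5] / [6]
  Insert 5 (step 7): P = [2, 4, 5] / [3, 7] / [6] / [8];  Q = [1, 3, 7] / [2, 4] / [5] / [6]
  Insert 1 (step 8): P = [1, 4, 5] / [2, 7] / [3] / [6] / [8];  Q = [1, 3, 7] / [2, 4] / [5] / [6] / [8]
Final shape: (3, 2, 1, 1, 1).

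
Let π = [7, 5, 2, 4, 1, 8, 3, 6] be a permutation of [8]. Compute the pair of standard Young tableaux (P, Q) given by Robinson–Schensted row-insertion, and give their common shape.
P = [1, 3, 6] / [2, 4, 8] / [5] / [7];  Q = [1, 4, 6] / [2, 7, 8] / [3] / [5];  common shape = (3, 3, 1, 1)

Row-insert the values π_1, π_2, … into P one at a time, bumping the leftmost entry strictly greater than the inserted value down to the next row. The recording tableau Q records, in position (i, j), the step at which that cell was added to P.
  Insert 7 (step 1): P = [7];  Q = [1]
  Insert 5 (step 2): P = [5] / [7];  Q = [1] / [2]
  Insert 2 (step 3): P = [2] / [5] / [7];  Q = [1] / [2] / [3]
  Insert 4 (step 4): P = [2, 4] / [5] / [7];  Q = [1, 4] / [2] / [3]
  Insert 1 (step 5): P = [1, 4] / [2] / [5] / [7];  Q = [1, 4] / [2] / [3] / [5]
  Insert 8 (step 6): P = [1, 4, 8] / [2] / [5] / [7];  Q = [1, 4, 6] / [2] / [3] / [5]
  Insert 3 (step 7): P = [1, 3, 8] / [2, 4] / [5] / [7];  Q = [1, 4, 6] / [2, 7] / [3] / [5]
  Insert 6 (step 8): P = [1, 3, 6] / [2, 4, 8] / [5] / [7];  Q = [1, 4, 6] / [2, 7, 8] / [3] / [5]
Final shape: (3, 3, 1, 1).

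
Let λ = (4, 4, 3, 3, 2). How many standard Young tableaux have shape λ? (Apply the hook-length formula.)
# SYT of shape (4, 4, 3, 3, 2) = 231660

Hook-length formula: f^λ = n! / Π hook(c), product over all cells c of the Young diagram. For λ = (4, 4, 3, 3, 2), n = 16 boxes. Hook lengths by row (left-to-right, top-to-bottom): [8, 7, 5, 2]; [7, 6, 4, 1]; [5, 4, 2]; [4, 3, 1]; [2, 1]. Product of hooks = 90316800. So f^λ = 16! / 90316800 = 20922789888000 / 90316800 = 231660.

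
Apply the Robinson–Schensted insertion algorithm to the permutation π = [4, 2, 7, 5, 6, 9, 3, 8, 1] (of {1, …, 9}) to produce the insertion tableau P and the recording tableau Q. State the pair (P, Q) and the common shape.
P = [1, 3, 6, 8] / [2, 5, 9] / [4] / [7];  Q = [1, 3, 5, 6] / [2, 4, 8] / [7] / [9];  common shape = (4, 3, 1, 1)

Row-insert the values π_1, π_2, … into P one at a time, bumping the leftmost entry strictly greater than the inserted value down to the next row. The recording tableau Q records, in position (i, j), the step at which that cell was added to P.
  Insert 4 (step 1): P = [4];  Q = [1]
  Insert 2 (step 2): P = [2] / [4];  Q = [1] / [2]
  Insert 7 (step 3): P = [2, 7] / [4];  Q = [1, 3] / [2]
  Insert 5 (step 4): P = [2, 5] / [4, 7];  Q = [1, 3] / [2, 4]
  Insert 6 (step 5): P = [2, 5, 6] / [4, 7];  Q = [1, 3, 5] / [2, 4]
  Insert 9 (step 6): P = [2, 5, 6, 9] / [4, 7];  Q = [1, 3, 5, 6] / [2, 4]
  Insert 3 (step 7): P = [2, 3, 6, 9] / [4, 5] / [7];  Q = [1, 3, 5, 6] / [2, 4] / [7]
  Insert 8 (step 8): P = [2, 3, 6, 8] / [4, 5, 9] / [7];  Q = [1, 3, 5, 6] / [2, 4, 8] / [7]
  Insert 1 (step 9): P = [1, 3, 6, 8] / [2, 5, 9] / [4] / [7];  Q = [1, 3, 5, 6] / [2, 4, 8] / [7] / [9]
Final shape: (4, 3, 1, 1).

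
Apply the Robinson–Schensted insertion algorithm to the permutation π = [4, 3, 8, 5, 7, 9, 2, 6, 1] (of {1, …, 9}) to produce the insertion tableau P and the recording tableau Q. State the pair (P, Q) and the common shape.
P = [1, 5, 6, 9] / [2, 7] / [3, 8] / [4];  Q = [1, 3, 5, 6] / [2, 4] / [7, 8] / [9];  common shape = (4, 2, 2, 1)

Row-insert the values π_1, π_2, … into P one at a time, bumping the leftmost entry strictly greater than the inserted value down to the next row. The recording tableau Q records, in position (i, j), the step at which that cell was added to P.
  Insert 4 (step 1): P = [4];  Q = [1]
  Insert 3 (step 2): P = [3] / [4];  Q = [1] / [2]
  Insert 8 (step 3): P = [3, 8] / [4];  Q = [1, 3] / [2]
  Insert 5 (step 4): P = [3, 5] / [4, 8];  Q = [1, 3] / [2, 4]
  Insert 7 (step 5): P = [3, 5, 7] / [4, 8];  Q = [1, 3, 5] / [2, 4]
  Insert 9 (step 6): P = [3, 5, 7, 9] / [4, 8];  Q = [1, 3, 5, 6] / [2, 4]
  Insert 2 (step 7): P = [2, 5, 7, 9] / [3, 8] / [4];  Q = [1, 3, 5, 6] / [2, 4] / [7]
  Insert 6 (step 8): P = [2, 5, 6, 9] / [3, 7] / [4, 8];  Q = [1, 3, 5, 6] / [2, 4] / [7, 8]
  Insert 1 (step 9): P = [1, 5, 6, 9] / [2, 7] / [3, 8] / [4];  Q = [1, 3, 5, 6] / [2, 4] / [7, 8] / [9]
Final shape: (4, 2, 2, 1).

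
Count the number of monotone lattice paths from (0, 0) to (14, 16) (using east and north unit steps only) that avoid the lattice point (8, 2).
Number of paths = 143678475

Total paths from (0, 0) to (14, 16): C(30, 14) = 145422675. Paths through (8, 2): (paths (0, 0) → (8, 2)) × (paths (8, 2) → (14, 16)) = C(10, 8) · C(20, 6) = 45 · 38760 = 1744200. Avoidance count = 145422675 − 1744200 = 143678475.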